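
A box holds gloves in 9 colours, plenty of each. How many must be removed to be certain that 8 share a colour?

64

You could draw 7 of every colour without reaching 8 of any — 63 in all.
One more forces 8 of some colour, so 63 + 1 = 64.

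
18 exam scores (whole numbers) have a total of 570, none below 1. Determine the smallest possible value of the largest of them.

32

If every one of the 18 were at most 31, the total would be at most 18 × 31 = 558 < 570.
Achievable: 12 of them at 32 and 6 at 31 total 570.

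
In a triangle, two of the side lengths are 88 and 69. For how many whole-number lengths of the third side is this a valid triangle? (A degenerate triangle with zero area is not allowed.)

The triangle inequality gives |88 − 69| < c < 88 + 69, i.e. 19 < c < 157.
So c can be any integer from 20 to 156: 137 values.

137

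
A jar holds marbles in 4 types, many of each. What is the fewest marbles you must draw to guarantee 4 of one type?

In the worst case you draw 3 of each of the 4 types: 4 × 3 = 12.
One more forces 4 of some type, so 12 + 1 = 13.

13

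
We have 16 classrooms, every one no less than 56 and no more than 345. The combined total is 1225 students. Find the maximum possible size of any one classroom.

345

To make one classroom as large as possible, make the other 15 as small as possible.
The other 15 contribute at least 15 × 56 = 840, leaving at most 1225 − 840 = 385.
But each classroom is capped at 345, so the maximum is 345.
Achievable: one at 345 and the other 15 totalling 880, which fits since 15 × 56 ≤ 880 ≤ 15 × 345.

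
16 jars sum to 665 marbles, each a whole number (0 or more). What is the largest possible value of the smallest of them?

41

The 16 values sum to 665, so their minimum is at most ⌊665/16⌋ = 41.
Achievable: 7 of them at 41 and 9 at 42 total 665.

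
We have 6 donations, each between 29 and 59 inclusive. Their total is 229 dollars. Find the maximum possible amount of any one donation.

Maximizing one value means minimizing the remaining 5.
The other 5 contribute at least 5 × 29 = 145, leaving at most 229 − 145 = 84.
But each donation is capped at 59, so the maximum is 59.
Achievable: one at 59 and the other 5 totalling 170, which fits since 5 × 29 ≤ 170 ≤ 5 × 59.

59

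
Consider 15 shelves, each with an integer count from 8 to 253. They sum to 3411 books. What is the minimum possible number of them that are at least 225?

2

Each value short of 225 is at most 224, costing at least 253 − 224 = 29 against the maximum total of 3795.
We can afford to lose at most 3795 − 3411 = 384, so at most ⌊384/29⌋ = 13 fall short, and at least 2 are ≥ 225.
Exactly 2 works: 2 values at 253 and 13 at 224 total 3418; lower one of the high values by 7 (still ≥ 225) to hit 3411.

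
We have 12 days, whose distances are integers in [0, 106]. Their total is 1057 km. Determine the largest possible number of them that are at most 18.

Each value at 18 or below falls at least 106 − 18 = 88 short of the ceiling 106.
The ceiling total is 12 × 106 = 1272, and we need 1057, so at most ⌊(1272 − 1057)/88⌋ = 2 can be that low.
k = 2 is achieved by 2 values at 18 and 10 at 106, total 1096; lower one of the 106's by 39 (still > 18) to reach 1057.

2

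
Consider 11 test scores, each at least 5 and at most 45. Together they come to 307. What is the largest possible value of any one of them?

Maximizing one value means minimizing the remaining 10.
The other 10 contribute at least 10 × 5 = 50, leaving at most 307 − 50 = 257.
But each score is capped at 45, so the maximum is 45.
Achievable: one at 45 and the other 10 totalling 262, which fits since 10 × 5 ≤ 262 ≤ 10 × 45.

45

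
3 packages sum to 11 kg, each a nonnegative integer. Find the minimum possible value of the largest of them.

If every one of the 3 were at most 3, the total would be at most 3 × 3 = 9 < 11.
Taking 1 copy of 3 and 2 copies of 4 gives exactly 11, so 4 is attained.

4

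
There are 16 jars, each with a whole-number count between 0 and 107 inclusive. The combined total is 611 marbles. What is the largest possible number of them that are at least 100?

With k values at 100 or above and the rest at least 0, the sum is at least 0 + 100k.
Since the sum is 611, we need 100k ≤ 611, i.e. k ≤ 6.
k = 6 is achieved by 6 values at 100 and 10 at 0, total 600; add 11 to one value (staying below 100) to reach 611.

6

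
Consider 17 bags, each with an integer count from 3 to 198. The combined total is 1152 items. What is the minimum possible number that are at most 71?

Each value above 71 is at least 72, contributing at least 72 − 3 = 69 above the floor 3.
The sum exceeds the floor total 51 by 1101, so at most ⌊1101/69⌋ = 15 exceed 71, and at least 2 are ≤ 71.
Exactly 2 works: 2 values at 3 and 15 at 72 total 1086; raise one of the low values by 66 (still ≤ 71) to hit 1152.

2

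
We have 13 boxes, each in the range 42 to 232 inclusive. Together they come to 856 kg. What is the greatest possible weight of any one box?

232

Maximizing one value means minimizing the remaining 12.
The other 12 contribute at least 12 × 42 = 504, leaving at most 856 − 504 = 352.
But each box is capped at 232, so the maximum is 232.
Achievable: one at 232 and the other 12 totalling 624, which fits since 12 × 42 ≤ 624 ≤ 12 × 232.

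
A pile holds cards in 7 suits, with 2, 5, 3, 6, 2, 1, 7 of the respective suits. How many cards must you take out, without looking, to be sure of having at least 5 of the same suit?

In the worst case you take as many as possible of each suit without reaching 5: 2 + 4 + 3 + 4 + 2 + 1 + 4 = 20.
The next one must give 5 of some suit, so 20 + 1 = 21.

21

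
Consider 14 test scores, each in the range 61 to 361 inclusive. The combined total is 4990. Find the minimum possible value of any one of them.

Minimizing one value means maximizing the remaining 13.
The other 13 contribute at most 13 × 361 = 4693, leaving at least 4990 − 4693 = 297.
Since 297 ≥ 61, this is achievable: one at 297 and 13 at 361.

297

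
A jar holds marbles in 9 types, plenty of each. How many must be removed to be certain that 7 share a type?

55

In the worst case you draw 6 of each of the 9 types: 9 × 6 = 54.
One more forces 7 of some type, so 54 + 1 = 55.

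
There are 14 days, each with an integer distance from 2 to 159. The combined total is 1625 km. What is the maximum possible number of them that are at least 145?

If k of the values are ≥ 145, the total is ≥ 145k + 2(14 − k).
Setting 145k + 2(14 − k) ≤ 1625 gives 143k ≤ 1597, so k ≤ 11.
k = 11 is achieved by 11 values at 145 and 3 at 2, total 1601; add 24 to one value (staying below 145) to reach 1625.

11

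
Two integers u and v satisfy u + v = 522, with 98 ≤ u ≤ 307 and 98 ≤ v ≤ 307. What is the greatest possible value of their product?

68121

With u + v fixed, uv peaks when the two are closest together.
Taking u = 261 and v = 261 (both in [98, 307]) gives uv = 68121.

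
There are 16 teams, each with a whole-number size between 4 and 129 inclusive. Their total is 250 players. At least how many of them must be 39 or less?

11

Let j be the number exceeding 39. Then the total is ≥ 40·j + 4·(16 − j) = 64 + 36j.
So 36j ≤ 186 and j ≤ 5; hence at least 16 − 5 = 11 are ≤ 39.
Exactly 11 works: 11 values at 4 and 5 at 40 total 244; raise one of the low values by 6 (still ≤ 39) to hit 250.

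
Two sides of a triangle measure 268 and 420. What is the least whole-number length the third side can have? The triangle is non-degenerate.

153

The third side must exceed |268 − 420| = 152.
The smallest integer above 152 is 153.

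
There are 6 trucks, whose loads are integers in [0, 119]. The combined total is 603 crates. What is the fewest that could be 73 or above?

If only k of them are at least 73, the other 6 − k are at most 72, so the total is at most k·119 + (6 − k)·72.
This must reach 603, so k·119 + (6 − k)·72 ≥ 603, giving k ≥ 4.
Exactly 4 works: 4 values at 119 and 2 at 72 total 620; lower one of the high values by 17 (still ≥ 73) to hit 603.

4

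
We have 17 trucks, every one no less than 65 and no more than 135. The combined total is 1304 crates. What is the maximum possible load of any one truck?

135

Maximizing one value means minimizing the remaining 16.
The other 16 contribute at least 16 × 65 = 1040, leaving at most 1304 − 1040 = 264.
But each truck is capped at 135, so the maximum is 135.
Achievable: one at 135 and the other 16 totalling 1169, which fits since 16 × 65 ≤ 1169 ≤ 16 × 135.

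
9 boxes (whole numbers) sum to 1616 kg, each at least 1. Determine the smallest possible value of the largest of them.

180

If every one of the 9 were at most 179, the total would be at most 9 × 179 = 1611 < 1616.
Achievable: 5 of them at 180 and 4 at 179 total 1616.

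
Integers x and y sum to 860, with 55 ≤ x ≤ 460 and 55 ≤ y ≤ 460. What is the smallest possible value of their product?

xy = x(860 − x) is concave in x, so over [400, 460] it is minimized at an endpoint.
The extreme feasible split is x = 400, y = 460, giving xy = 184000.

184000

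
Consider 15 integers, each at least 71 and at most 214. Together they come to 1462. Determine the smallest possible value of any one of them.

To make one integer as small as possible, make the other 14 as large as possible.
The other 14 can take up 14 × 214 = 2996 ≥ 1462 − 71, so one integer can sit at its floor of 71.
Achievable: one at 71 and the other 14 totalling 1391, which fits since 14 × 71 ≤ 1391 ≤ 14 × 214.

71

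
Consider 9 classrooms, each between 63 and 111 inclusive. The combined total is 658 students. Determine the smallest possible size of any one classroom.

To make one classroom as small as possible, make the other 8 as large as possible.
The other 8 can take up 8 × 111 = 888 ≥ 658 − 63, so one classroom can sit at its floor of 63.
Achievable: one at 63 and the other 8 totalling 595, which fits since 8 × 63 ≤ 595 ≤ 8 × 111.

63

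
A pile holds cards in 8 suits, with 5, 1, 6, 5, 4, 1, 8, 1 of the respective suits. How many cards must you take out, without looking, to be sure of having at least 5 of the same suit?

In the worst case you take as many as possible of each suit without reaching 5: 4 + 1 + 4 + 4 + 4 + 1 + 4 + 1 = 23.
The next one must give 5 of some suit, so 23 + 1 = 24.

24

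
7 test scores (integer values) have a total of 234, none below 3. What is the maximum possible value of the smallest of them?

33

The 7 values sum to 234, so their minimum is at most ⌊234/7⌋ = 33.
Taking 4 copies of 33 and 3 copies of 34 gives exactly 234, so 33 is attained.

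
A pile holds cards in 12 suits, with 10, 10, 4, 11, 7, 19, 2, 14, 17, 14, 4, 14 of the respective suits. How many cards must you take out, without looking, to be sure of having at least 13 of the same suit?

In the worst case you take as many as possible of each suit without reaching 13: 10 + 10 + 4 + 11 + 7 + 12 + 2 + 12 + 12 + 12 + 4 + 12 = 108.
The next one must give 13 of some suit, so 108 + 1 = 109.

109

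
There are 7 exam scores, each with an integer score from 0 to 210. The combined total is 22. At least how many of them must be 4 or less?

3

If only k of them are at most 4, the other 7 − k are at least 5, so the total is at least (7 − k)·5 + k·0.
This is ≤ 22, so (7 − k)·5 + 0k ≤ 22, which gives k ≥ 3.
Exactly 3 works: 3 values at 0 and 4 at 5 total 20; raise one of the low values by 2 (still ≤ 4) to hit 22.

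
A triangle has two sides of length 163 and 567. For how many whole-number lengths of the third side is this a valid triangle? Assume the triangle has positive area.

The triangle inequality gives |163 − 567| < c < 163 + 567, i.e. 404 < c < 730.
So c can be any integer from 405 to 729: 325 values.

325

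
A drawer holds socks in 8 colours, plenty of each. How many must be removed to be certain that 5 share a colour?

You could draw 4 of every colour without reaching 5 of any — 32 in all.
One more forces 5 of some colour, so 32 + 1 = 33.

33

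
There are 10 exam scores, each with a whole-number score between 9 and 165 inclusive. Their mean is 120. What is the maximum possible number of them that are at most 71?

4

The total is 10 × 120 = 1200.
Suppose k of them are at most 71. Those contribute at most 71 each and the rest at most 165 each.
So the total is at most 71k + 165(10 − k) = 1650 − 94k. This must still be ≥ 1200, so k ≤ 4.
k = 4 is achieved by 4 values at 71 and 6 at 165, total 1274; lower one of the 165's by 74 (still > 71) to reach 1200.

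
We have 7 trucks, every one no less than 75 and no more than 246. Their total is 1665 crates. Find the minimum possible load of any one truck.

To make one truck as small as possible, make the other 6 as large as possible.
The other 6 contribute at most 6 × 246 = 1476, leaving at least 1665 − 1476 = 189.
Since 189 ≥ 75, this is achievable: one at 189 and 6 at 246.

189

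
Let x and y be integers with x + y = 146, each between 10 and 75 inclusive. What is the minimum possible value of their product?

For a fixed sum, xy is smallest when x and y are as far apart as possible.
The extreme feasible split is x = 71, y = 75, giving xy = 5325.

5325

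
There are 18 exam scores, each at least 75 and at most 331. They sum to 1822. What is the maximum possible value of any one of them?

331

Maximizing one value means minimizing the remaining 17.
The other 17 contribute at least 17 × 75 = 1275, leaving at most 1822 − 1275 = 547.
But each score is capped at 331, so the maximum is 331.
Achievable: one at 331 and the other 17 totalling 1491, which fits since 17 × 75 ≤ 1491 ≤ 17 × 331.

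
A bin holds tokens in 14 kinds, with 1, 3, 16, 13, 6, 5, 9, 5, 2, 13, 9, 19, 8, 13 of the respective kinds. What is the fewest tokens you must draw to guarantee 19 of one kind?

122

In the worst case you take as many as possible of each kind without reaching 19: 1 + 3 + 16 + 13 + 6 + 5 + 9 + 5 + 2 + 13 + 9 + 18 + 8 + 13 = 121.
The next one must give 19 of some kind, so 121 + 1 = 122.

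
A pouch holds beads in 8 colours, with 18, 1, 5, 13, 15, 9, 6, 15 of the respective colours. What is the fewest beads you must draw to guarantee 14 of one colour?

In the worst case you take as many as possible of each colour without reaching 14: 13 + 1 + 5 + 13 + 13 + 9 + 6 + 13 = 73.
The next one must give 14 of some colour, so 73 + 1 = 74.

74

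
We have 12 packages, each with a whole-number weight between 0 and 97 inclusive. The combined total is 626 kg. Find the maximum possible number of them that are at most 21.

7

Suppose k of them are at most 21. Those contribute at most 21 each and the rest at most 97 each.
So the total is at most 21k + 97(12 − k) = 1164 − 76k. This must still be ≥ 626, so k ≤ 7.
k = 7 is achieved by 7 values at 21 and 5 at 97, total 632; lower one of the 97's by 6 (still > 21) to reach 626.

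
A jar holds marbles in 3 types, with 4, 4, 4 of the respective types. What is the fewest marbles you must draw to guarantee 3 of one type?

In the worst case you take as many as possible of each type without reaching 3: 2 + 2 + 2 = 6.
The next one must give 3 of some type, so 6 + 1 = 7.

7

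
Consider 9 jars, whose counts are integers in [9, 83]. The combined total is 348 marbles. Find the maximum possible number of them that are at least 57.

5

With k values at 57 or above and the rest at least 9, the sum is at least 81 + 48k.
Since the sum is 348, we need 48k ≤ 267, i.e. k ≤ 5.
k = 5 is achieved by 5 values at 57 and 4 at 9, total 321; add 27 to one value (staying below 57) to reach 348.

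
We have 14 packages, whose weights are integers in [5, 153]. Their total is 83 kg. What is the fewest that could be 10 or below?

If only k of them are at most 10, the other 14 − k are at least 11, so the total is at least (14 − k)·11 + k·5.
This is ≤ 83, so (14 − k)·11 + 5k ≤ 83, which gives k ≥ 12.
Exactly 12 works: 12 values at 5 and 2 at 11 total 82; raise one of the low values by 1 (still ≤ 10) to hit 83.

12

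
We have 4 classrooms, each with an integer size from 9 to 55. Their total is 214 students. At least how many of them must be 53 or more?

Each value short of 53 is at most 52, costing at least 55 − 52 = 3 against the maximum total of 220.
We can afford to lose at most 220 − 214 = 6, so at most ⌊6/3⌋ = 2 fall short, and at least 2 are ≥ 53.
Exactly 2 works: 2 values at 55 and 2 at 52 total 214.

2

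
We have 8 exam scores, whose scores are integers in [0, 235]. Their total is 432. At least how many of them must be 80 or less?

3

Each value above 80 is at least 81, contributing at least 81 − 0 = 81 above the floor 0.
The sum exceeds the floor total 0 by 432, so at most ⌊432/81⌋ = 5 exceed 80, and at least 3 are ≤ 80.
Exactly 3 works: 3 values at 0 and 5 at 81 total 405; raise one of the low values by 27 (still ≤ 80) to hit 432.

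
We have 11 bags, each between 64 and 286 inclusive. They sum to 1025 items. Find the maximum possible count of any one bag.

Maximizing one value means minimizing the remaining 10.
The other 10 contribute at least 10 × 64 = 640, leaving at most 1025 − 640 = 385.
But each bag is capped at 286, so the maximum is 286.
Achievable: one at 286 and the other 10 totalling 739, which fits since 10 × 64 ≤ 739 ≤ 10 × 286.

286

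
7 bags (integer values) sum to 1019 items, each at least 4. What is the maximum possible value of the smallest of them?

The 7 values sum to 1019, so their minimum is at most ⌊1019/7⌋ = 145.
Taking 3 copies of 145 and 4 copies of 146 gives exactly 1019, so 145 is attained.

145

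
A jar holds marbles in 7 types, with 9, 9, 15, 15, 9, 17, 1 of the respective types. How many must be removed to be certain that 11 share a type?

In the worst case you take as many as possible of each type without reaching 11: 9 + 9 + 10 + 10 + 9 + 10 + 1 = 58.
The next one must give 11 of some type, so 58 + 1 = 59.

59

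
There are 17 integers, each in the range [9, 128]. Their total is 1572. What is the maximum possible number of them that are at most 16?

5

Suppose k of them are at most 16. Those contribute at most 16 each and the rest at most 128 each.
So the total is at most 16k + 128(17 − k) = 2176 − 112k. This must still be ≥ 1572, so k ≤ 5.
k = 5 is achieved by 5 values at 16 and 12 at 128, total 1616; lower one of the 128's by 44 (still > 16) to reach 1572.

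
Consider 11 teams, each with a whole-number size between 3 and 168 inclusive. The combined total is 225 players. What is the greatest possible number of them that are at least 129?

If k of the values are ≥ 129, the total is ≥ 129k + 3(11 − k).
Setting 129k + 3(11 − k) ≤ 225 gives 126k ≤ 192, so k ≤ 1.
k = 1 is achieved by 1 value at 129 and 10 at 3, total 159; add 66 to one value (staying below 129) to reach 225.

1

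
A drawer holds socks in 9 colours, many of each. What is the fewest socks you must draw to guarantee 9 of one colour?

73

You could draw 8 of every colour without reaching 9 of any — 72 in all.
One more forces 9 of some colour, so 72 + 1 = 73.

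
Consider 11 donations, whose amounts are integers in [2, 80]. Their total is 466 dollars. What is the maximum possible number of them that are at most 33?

8

Each value at 33 or below falls at least 80 − 33 = 47 short of the ceiling 80.
The ceiling total is 11 × 80 = 880, and we need 466, so at most ⌊(880 − 466)/47⌋ = 8 can be that low.
k = 8 is achieved by 8 values at 33 and 3 at 80, total 504; lower one of the 80's by 38 (still > 33) to reach 466.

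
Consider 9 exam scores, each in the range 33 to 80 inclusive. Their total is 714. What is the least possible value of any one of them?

Minimizing one value means maximizing the remaining 8.
The other 8 contribute at most 8 × 80 = 640, leaving at least 714 − 640 = 74.
Since 74 ≥ 33, this is achievable: one at 74 and 8 at 80.

74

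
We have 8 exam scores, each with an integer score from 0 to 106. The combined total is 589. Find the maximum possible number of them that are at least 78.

If k of the values are ≥ 78, the total is ≥ 78k + 0(8 − k).
Setting 78k + 0(8 − k) ≤ 589 gives 78k ≤ 589, so k ≤ 7.
k = 7 is achieved by 7 values at 78 and 1 at 0, total 546; add 43 to one value (staying below 78) to reach 589.

7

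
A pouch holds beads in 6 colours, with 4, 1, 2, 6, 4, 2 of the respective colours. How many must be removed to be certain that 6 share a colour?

In the worst case you take as many as possible of each colour without reaching 6: 4 + 1 + 2 + 5 + 4 + 2 = 18.
The next one must give 6 of some colour, so 18 + 1 = 19.

19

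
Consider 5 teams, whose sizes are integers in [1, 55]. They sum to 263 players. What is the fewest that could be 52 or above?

2

If only k of them are at least 52, the other 5 − k are at most 51, so the total is at most k·55 + (5 − k)·51.
This must reach 263, so k·55 + (5 − k)·51 ≥ 263, giving k ≥ 2.
Exactly 2 works: 2 values at 55 and 3 at 51 total 263.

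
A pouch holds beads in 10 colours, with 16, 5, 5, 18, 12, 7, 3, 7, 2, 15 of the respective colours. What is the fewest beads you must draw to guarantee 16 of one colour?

87

In the worst case you take as many as possible of each colour without reaching 16: 15 + 5 + 5 + 15 + 12 + 7 + 3 + 7 + 2 + 15 = 86.
The next one must give 16 of some colour, so 86 + 1 = 87.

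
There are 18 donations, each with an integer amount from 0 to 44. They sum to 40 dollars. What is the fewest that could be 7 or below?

13

Let j be the number exceeding 7. Then the total is ≥ 8·j + 0·(18 − j) = 0 + 8j.
So 8j ≤ 40 and j ≤ 5; hence at least 18 − 5 = 13 are ≤ 7.
Exactly 13 works: 13 values at 0 and 5 at 8 total 40.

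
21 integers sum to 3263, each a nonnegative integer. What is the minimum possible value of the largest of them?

Some value must be at least ⌈3263/21⌉ = 156, since 21 × 155 = 3255 < 3263.
Taking 13 copies of 155 and 8 copies of 156 gives exactly 3263, so 156 is attained.

156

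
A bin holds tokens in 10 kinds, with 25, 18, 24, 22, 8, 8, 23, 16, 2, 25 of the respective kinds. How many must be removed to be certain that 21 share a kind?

In the worst case you take as many as possible of each kind without reaching 21: 20 + 18 + 20 + 20 + 8 + 8 + 20 + 16 + 2 + 20 = 152.
The next one must give 21 of some kind, so 152 + 1 = 153.

153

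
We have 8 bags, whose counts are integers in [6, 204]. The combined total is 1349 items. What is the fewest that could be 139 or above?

4

If only k of them are at least 139, the other 8 − k are at most 138, so the total is at most k·204 + (8 − k)·138.
This must reach 1349, so k·204 + (8 − k)·138 ≥ 1349, giving k ≥ 4.
Exactly 4 works: 4 values at 204 and 4 at 138 total 1368; lower one of the high values by 19 (still ≥ 139) to hit 1349.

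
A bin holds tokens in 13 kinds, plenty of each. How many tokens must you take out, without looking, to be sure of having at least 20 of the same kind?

You could draw 19 of every kind without reaching 20 of any — 247 in all.
One more forces 20 of some kind, so 247 + 1 = 248.

248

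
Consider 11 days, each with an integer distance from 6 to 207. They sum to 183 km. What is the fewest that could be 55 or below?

9

Each value above 55 is at least 56, contributing at least 56 − 6 = 50 above the floor 6.
The sum exceeds the floor total 66 by 117, so at most ⌊117/50⌋ = 2 exceed 55, and at least 9 are ≤ 55.
Exactly 9 works: 9 values at 6 and 2 at 56 total 166; raise one of the low values by 17 (still ≤ 55) to hit 183.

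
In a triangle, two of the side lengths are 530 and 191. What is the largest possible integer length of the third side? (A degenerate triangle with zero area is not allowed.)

720

The third side must be less than 530 + 191 = 721.
The largest integer below 721 is 720.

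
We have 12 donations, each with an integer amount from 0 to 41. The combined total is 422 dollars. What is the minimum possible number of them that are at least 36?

If only k of them are at least 36, the other 12 − k are at most 35, so the total is at most k·41 + (12 − k)·35.
This must reach 422, so k·41 + (12 − k)·35 ≥ 422, giving k ≥ 1.
Exactly 1 works: 1 value at 41 and 11 at 35 total 426; lower one of the high values by 4 (still ≥ 36) to hit 422.

1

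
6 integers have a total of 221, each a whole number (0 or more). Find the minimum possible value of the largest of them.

The average is 221/6 > 36, so not all 6 can be 36 or less; the largest is ≥ 37.
Achievable: 5 of them at 37 and 1 at 36 total 221.

37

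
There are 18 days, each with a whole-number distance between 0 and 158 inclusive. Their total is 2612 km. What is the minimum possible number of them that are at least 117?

13

Suppose at most 18 − j of them reach 117; then j values are ≤ 116 and the rest ≤ 158.
The total is then ≤ 116·j + 158·(18 − j) = 2844 − 42j. For this to be ≥ 2612 we need j ≤ 5, so at least 18 − 5 = 13 must reach 117.
Exactly 13 works: 13 values at 158 and 5 at 116 total 2634; lower one of the high values by 22 (still ≥ 117) to hit 2612.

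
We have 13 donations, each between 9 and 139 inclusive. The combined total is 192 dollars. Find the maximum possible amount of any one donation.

84

Maximizing one value means minimizing the remaining 12.
The other 12 contribute at least 12 × 9 = 108, leaving at most 192 − 108 = 84.
Since 84 ≤ 139, this is achievable: one at 84 and 12 at 9.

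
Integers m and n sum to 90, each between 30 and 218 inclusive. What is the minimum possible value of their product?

1800

mn = m(90 − m) is concave in m, so over [30, 60] it is minimized at an endpoint.
At the endpoint m = 30, n = 90 − 30 = 60, so mn = 30 × 60 = 1800.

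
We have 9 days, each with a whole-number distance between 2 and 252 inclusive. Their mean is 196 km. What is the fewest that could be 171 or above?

The total is 9 × 196 = 1764.
Each value short of 171 is at most 170, costing at least 252 − 170 = 82 against the maximum total of 2268.
We can afford to lose at most 2268 − 1764 = 504, so at most ⌊504/82⌋ = 6 fall short, and at least 3 are ≥ 171.
Exactly 3 works: 3 values at 252 and 6 at 170 total 1776; lower one of the high values by 12 (still ≥ 171) to hit 1764.

3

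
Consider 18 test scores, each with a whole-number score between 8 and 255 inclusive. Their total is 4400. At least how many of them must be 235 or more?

Each value short of 235 is at most 234, costing at least 255 − 234 = 21 against the maximum total of 4590.
We can afford to lose at most 4590 − 4400 = 190, so at most ⌊190/21⌋ = 9 fall short, and at least 9 are ≥ 235.
Exactly 9 works: 9 values at 255 and 9 at 234 total 4401; lower one of the high values by 1 (still ≥ 235) to hit 4400.

9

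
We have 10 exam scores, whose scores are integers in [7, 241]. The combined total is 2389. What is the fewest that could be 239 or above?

Suppose at most 10 − j of them reach 239; then j values are ≤ 238 and the rest ≤ 241.
The total is then ≤ 238·j + 241·(10 − j) = 2410 − 3j. For this to be ≥ 2389 we need j ≤ 7, so at least 10 − 7 = 3 must reach 239.
Exactly 3 works: 3 values at 241 and 7 at 238 total 2389.

3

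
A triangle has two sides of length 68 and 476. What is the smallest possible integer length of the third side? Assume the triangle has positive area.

The third side must exceed |68 − 476| = 408.
The smallest integer above 408 is 409.

409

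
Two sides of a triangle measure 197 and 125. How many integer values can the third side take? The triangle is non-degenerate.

The triangle inequality gives |197 − 125| < c < 197 + 125, i.e. 72 < c < 322.
So c can be any integer from 73 to 321: 249 values.

249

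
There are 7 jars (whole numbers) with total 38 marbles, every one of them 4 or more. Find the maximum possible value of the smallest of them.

The average is 38/7 < 6, so some value is ≤ 5.
Achievable: 4 of them at 5 and 3 at 6 total 38.

5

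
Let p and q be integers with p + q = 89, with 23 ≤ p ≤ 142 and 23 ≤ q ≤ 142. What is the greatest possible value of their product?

pq = p(89 − p) is maximized when p is as near 89/2 as the bounds allow.
Taking p = 44 and q = 45 (both in [23, 142]) gives pq = 1980.

1980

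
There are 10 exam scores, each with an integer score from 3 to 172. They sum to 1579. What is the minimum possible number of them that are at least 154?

3

Suppose at most 10 − j of them reach 154; then j values are ≤ 153 and the rest ≤ 172.
The total is then ≤ 153·j + 172·(10 − j) = 1720 − 19j. For this to be ≥ 1579 we need j ≤ 7, so at least 10 − 7 = 3 must reach 154.
Exactly 3 works: 3 values at 172 and 7 at 153 total 1587; lower one of the high values by 8 (still ≥ 154) to hit 1579.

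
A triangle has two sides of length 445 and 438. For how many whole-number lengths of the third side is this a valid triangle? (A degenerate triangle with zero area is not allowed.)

The triangle inequality gives |445 − 438| < c < 445 + 438, i.e. 7 < c < 883.
So c can be any integer from 8 to 882: 875 values.

875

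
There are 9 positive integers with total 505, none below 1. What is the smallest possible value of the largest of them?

The 9 values sum to 505, so their maximum is at least ⌈505/9⌉ = 57.
Equality holds with 1 value of 57 and 8 values of 56.

57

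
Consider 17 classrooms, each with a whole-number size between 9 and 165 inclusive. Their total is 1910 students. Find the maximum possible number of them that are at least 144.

With k values at 144 or above and the rest at least 9, the sum is at least 153 + 135k.
Since the sum is 1910, we need 135k ≤ 1757, i.e. k ≤ 13.
k = 13 is achieved by 13 values at 144 and 4 at 9, total 1908; add 2 to one value (staying below 144) to reach 1910.

13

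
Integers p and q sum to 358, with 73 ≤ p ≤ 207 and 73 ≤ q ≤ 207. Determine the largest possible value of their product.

With p + q fixed, pq peaks when the two are closest together.
Taking p = 179 and q = 179 (both in [73, 207]) gives pq = 32041.

32041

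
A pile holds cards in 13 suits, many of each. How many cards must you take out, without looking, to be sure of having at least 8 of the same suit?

You could draw 7 of every suit without reaching 8 of any — 91 in all.
One more forces 8 of some suit, so 91 + 1 = 92.

92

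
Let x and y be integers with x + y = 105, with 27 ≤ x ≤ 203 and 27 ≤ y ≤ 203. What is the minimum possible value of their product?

2106

xy = x(105 − x) is concave in x, so over [27, 78] it is minimized at an endpoint.
At the endpoint x = 27, y = 105 − 27 = 78, so xy = 27 × 78 = 2106.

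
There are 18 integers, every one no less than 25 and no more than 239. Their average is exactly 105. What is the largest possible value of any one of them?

239

Maximizing one value means minimizing the remaining 17.
The total is 18 × 105 = 1890.
The other 17 contribute at least 17 × 25 = 425, leaving at most 1890 − 425 = 1465.
But each integer is capped at 239, so the maximum is 239.
Achievable: one at 239 and the other 17 totalling 1651, which fits since 17 × 25 ≤ 1651 ≤ 17 × 239.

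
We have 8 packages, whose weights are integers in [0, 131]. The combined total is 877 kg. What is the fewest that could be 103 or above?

Each value short of 103 is at most 102, costing at least 131 − 102 = 29 against the maximum total of 1048.
We can afford to lose at most 1048 − 877 = 171, so at most ⌊171/29⌋ = 5 fall short, and at least 3 are ≥ 103.
Exactly 3 works: 3 values at 131 and 5 at 102 total 903; lower one of the high values by 26 (still ≥ 103) to hit 877.

3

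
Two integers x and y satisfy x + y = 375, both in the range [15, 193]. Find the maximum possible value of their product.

35156

For a fixed sum, the product xy is largest when x and y are as close as possible.
Taking x = 187 and y = 188 (both in [15, 193]) gives xy = 35156.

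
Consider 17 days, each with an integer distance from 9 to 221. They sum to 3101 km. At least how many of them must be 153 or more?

If only k of them are at least 153, the other 17 − k are at most 152, so the total is at most k·221 + (17 − k)·152.
This must reach 3101, so k·221 + (17 − k)·152 ≥ 3101, giving k ≥ 8.
Exactly 8 works: 8 values at 221 and 9 at 152 total 3136; lower one of the high values by 35 (still ≥ 153) to hit 3101.

8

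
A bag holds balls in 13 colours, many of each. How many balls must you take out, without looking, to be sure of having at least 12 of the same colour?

144

You could draw 11 of every colour without reaching 12 of any — 143 in all.
One more forces 12 of some colour, so 143 + 1 = 144.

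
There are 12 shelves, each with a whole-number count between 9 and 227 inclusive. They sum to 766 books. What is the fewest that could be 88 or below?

Each value above 88 is at least 89, contributing at least 89 − 9 = 80 above the floor 9.
The sum exceeds the floor total 108 by 658, so at most ⌊658/80⌋ = 8 exceed 88, and at least 4 are ≤ 88.
Exactly 4 works: 4 values at 9 and 8 at 89 total 748; raise one of the low values by 18 (still ≤ 88) to hit 766.

4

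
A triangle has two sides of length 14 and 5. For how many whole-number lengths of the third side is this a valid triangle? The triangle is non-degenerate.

The triangle inequality gives |14 − 5| < c < 14 + 5, i.e. 9 < c < 19.
So c can be any integer from 10 to 18: 9 values.

9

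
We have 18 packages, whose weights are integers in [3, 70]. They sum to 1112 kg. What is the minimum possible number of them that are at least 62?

Suppose at most 18 − j of them reach 62; then j values are ≤ 61 and the rest ≤ 70.
The total is then ≤ 61·j + 70·(18 − j) = 1260 − 9j. For this to be ≥ 1112 we need j ≤ 16, so at least 18 − 16 = 2 must reach 62.
Exactly 2 works: 2 values at 70 and 16 at 61 total 1116; lower one of the high values by 4 (still ≥ 62) to hit 1112.

2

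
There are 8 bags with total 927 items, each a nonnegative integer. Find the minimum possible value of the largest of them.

The average is 927/8 > 115, so not all 8 can be 115 or less; the largest is ≥ 116.
Taking 1 copy of 115 and 7 copies of 116 gives exactly 927, so 116 is attained.

116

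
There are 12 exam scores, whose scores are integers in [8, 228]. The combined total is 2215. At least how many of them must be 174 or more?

3

Suppose at most 12 − j of them reach 174; then j values are ≤ 173 and the rest ≤ 228.
The total is then ≤ 173·j + 228·(12 − j) = 2736 − 55j. For this to be ≥ 2215 we need j ≤ 9, so at least 12 − 9 = 3 must reach 174.
Exactly 3 works: 3 values at 228 and 9 at 173 total 2241; lower one of the high values by 26 (still ≥ 174) to hit 2215.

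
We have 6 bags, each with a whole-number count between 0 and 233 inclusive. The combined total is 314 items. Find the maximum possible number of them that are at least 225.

1

If k of the values are ≥ 225, the total is ≥ 225k + 0(6 − k).
Setting 225k + 0(6 − k) ≤ 314 gives 225k ≤ 314, so k ≤ 1.
k = 1 is achieved by 1 value at 225 and 5 at 0, total 225; add 89 to one value (staying below 225) to reach 314.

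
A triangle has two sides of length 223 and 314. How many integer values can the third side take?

445

The triangle inequality gives |223 − 314| < c < 223 + 314, i.e. 91 < c < 537.
So c can be any integer from 92 to 536: 445 values.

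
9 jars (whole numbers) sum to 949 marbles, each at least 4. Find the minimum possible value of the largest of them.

106

The 9 values sum to 949, so their maximum is at least ⌈949/9⌉ = 106.
Achievable: 4 of them at 106 and 5 at 105 total 949.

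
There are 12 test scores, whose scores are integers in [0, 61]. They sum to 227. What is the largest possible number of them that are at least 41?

With k values at 41 or above and the rest at least 0, the sum is at least 0 + 41k.
Since the sum is 227, we need 41k ≤ 227, i.e. k ≤ 5.
k = 5 is achieved by 5 values at 41 and 7 at 0, total 205; add 22 to one value (staying below 41) to reach 227.

5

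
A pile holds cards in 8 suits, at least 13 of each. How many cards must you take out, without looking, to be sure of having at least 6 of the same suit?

In the worst case you draw 5 of each of the 8 suits: 8 × 5 = 40.
One more forces 6 of some suit, so 40 + 1 = 41.

41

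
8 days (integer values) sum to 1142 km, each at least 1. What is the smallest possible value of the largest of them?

The average is 1142/8 > 142, so not all 8 can be 142 or less; the largest is ≥ 143.
Achievable: 6 of them at 143 and 2 at 142 total 1142.

143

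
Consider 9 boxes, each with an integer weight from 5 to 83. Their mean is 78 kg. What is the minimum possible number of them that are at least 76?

4

The total is 9 × 78 = 702.
Suppose at most 9 − j of them reach 76; then j values are ≤ 75 and the rest ≤ 83.
The total is then ≤ 75·j + 83·(9 − j) = 747 − 8j. For this to be ≥ 702 we need j ≤ 5, so at least 9 − 5 = 4 must reach 76.
Exactly 4 works: 4 values at 83 and 5 at 75 total 707; lower one of the high values by 5 (still ≥ 76) to hit 702.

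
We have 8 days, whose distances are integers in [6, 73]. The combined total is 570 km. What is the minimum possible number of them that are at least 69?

6

Suppose at most 8 − j of them reach 69; then j values are ≤ 68 and the rest ≤ 73.
The total is then ≤ 68·j + 73·(8 − j) = 584 − 5j. For this to be ≥ 570 we need j ≤ 2, so at least 8 − 2 = 6 must reach 69.
Exactly 6 works: 6 values at 73 and 2 at 68 total 574; lower one of the high values by 4 (still ≥ 69) to hit 570.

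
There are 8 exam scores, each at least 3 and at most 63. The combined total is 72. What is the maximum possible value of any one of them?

Maximizing one value means minimizing the remaining 7.
The other 7 contribute at least 7 × 3 = 21, leaving at most 72 − 21 = 51.
Since 51 ≤ 63, this is achievable: one at 51 and 7 at 3.

51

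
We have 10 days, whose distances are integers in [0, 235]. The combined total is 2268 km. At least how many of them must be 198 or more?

If only k of them are at least 198, the other 10 − k are at most 197, so the total is at most k·235 + (10 − k)·197.
This must reach 2268, so k·235 + (10 − k)·197 ≥ 2268, giving k ≥ 8.
Exactly 8 works: 8 values at 235 and 2 at 197 total 2274; lower one of the high values by 6 (still ≥ 198) to hit 2268.

8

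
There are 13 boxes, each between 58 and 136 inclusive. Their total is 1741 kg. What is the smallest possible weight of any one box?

109

Minimizing one value means maximizing the remaining 12.
The other 12 contribute at most 12 × 136 = 1632, leaving at least 1741 − 1632 = 109.
Since 109 ≥ 58, this is achievable: one at 109 and 12 at 136.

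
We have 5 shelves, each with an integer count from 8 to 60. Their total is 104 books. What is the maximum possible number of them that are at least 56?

1

With k values at 56 or above and the rest at least 8, the sum is at least 40 + 48k.
Since the sum is 104, we need 48k ≤ 64, i.e. k ≤ 1.
k = 1 is achieved by 1 value at 56 and 4 at 8, total 88; add 16 to one value (staying below 56) to reach 104.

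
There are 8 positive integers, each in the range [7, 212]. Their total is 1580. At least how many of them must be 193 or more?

Each value short of 193 is at most 192, costing at least 212 − 192 = 20 against the maximum total of 1696.
We can afford to lose at most 1696 − 1580 = 116, so at most ⌊116/20⌋ = 5 fall short, and at least 3 are ≥ 193.
Exactly 3 works: 3 values at 212 and 5 at 192 total 1596; lower one of the high values by 16 (still ≥ 193) to hit 1580.

3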